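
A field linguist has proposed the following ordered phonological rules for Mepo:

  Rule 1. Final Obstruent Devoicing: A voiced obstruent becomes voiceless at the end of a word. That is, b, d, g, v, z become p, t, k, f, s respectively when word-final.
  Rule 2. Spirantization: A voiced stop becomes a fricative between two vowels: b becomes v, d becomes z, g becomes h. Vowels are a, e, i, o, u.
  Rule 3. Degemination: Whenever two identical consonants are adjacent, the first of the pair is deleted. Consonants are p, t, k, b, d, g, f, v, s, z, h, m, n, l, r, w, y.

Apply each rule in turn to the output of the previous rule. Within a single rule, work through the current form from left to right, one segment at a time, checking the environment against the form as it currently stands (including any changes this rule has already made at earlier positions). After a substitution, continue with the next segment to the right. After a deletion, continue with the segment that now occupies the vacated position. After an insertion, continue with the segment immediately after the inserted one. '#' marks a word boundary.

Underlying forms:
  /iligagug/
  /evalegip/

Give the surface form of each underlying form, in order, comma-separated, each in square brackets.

/iligagug/:
  Rule 1 Final Obstruent Devoicing: [iligagug] → [iligaguk]
  Rule 2 Spirantization: [iligaguk] → [ilihahuk]
  Rule 3 Degemination: no change — [ilihahuk]
/evalegip/:
  Rule 1 Final Obstruent Devoicing: no change — [evalegip]
  Rule 2 Spirantization: [evalegip] → [evalehip]
  Rule 3 Degemination: no change — [evalehip]

[ilihahuk], [evalehip]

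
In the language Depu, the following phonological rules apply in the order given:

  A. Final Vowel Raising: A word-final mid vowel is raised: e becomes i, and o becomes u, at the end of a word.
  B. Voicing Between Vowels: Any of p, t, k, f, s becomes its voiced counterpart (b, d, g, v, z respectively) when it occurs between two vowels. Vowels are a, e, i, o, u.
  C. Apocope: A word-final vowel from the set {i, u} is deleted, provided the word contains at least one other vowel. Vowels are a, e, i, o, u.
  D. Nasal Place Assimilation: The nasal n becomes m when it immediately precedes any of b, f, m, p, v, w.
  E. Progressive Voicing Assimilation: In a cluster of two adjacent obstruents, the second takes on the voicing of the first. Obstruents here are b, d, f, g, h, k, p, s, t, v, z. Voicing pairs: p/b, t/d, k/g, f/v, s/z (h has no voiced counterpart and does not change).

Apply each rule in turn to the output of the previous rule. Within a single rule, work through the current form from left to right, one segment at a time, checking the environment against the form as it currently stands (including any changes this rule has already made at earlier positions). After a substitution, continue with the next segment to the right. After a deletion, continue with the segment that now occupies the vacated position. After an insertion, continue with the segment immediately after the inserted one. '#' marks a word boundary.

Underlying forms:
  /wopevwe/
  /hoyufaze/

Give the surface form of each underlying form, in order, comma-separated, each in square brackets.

[wobevw], [hoyuvaz]

/wopevwe/:
  A Final Vowel Raising: [wopevwe] → [wopevwi]
  B Voicing Between Vowels: [wopevwi] → [wobevwi]
  C Apocope: [wobevwi] → [wobevw]
  D Nasal Place Assimilation: no change — [wobevw]
  E Progressive Voicing Assimilation: no change — [wobevw]
/hoyufaze/:
  A Final Vowel Raising: [hoyufaze] → [hoyufazi]
  B Voicing Between Vowels: [hoyufazi] → [hoyuvazi]
  C Apocope: [hoyuvazi] → [hoyuvaz]
  D Nasal Place Assimilation: no change — [hoyuvaz]
  E Progressive Voicing Assimilation: no change — [hoyuvaz]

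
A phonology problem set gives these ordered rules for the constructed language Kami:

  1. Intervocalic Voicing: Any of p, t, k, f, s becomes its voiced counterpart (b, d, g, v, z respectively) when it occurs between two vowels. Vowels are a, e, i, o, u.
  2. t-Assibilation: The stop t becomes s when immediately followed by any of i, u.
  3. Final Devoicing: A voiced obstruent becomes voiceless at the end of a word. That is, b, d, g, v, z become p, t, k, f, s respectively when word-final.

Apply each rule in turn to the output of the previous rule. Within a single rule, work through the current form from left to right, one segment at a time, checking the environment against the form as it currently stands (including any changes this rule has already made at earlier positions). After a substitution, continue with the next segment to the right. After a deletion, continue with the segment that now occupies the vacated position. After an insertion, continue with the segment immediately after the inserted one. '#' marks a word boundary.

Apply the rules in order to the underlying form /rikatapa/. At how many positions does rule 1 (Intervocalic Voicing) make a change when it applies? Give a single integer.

3

1 Intervocalic Voicing: [rikatapa] → [rigadaba]
2 t-Assibilation: no change — [rigadaba]
3 Final Devoicing: no change — [rigadaba]
Rule 1 changed 3 position(s).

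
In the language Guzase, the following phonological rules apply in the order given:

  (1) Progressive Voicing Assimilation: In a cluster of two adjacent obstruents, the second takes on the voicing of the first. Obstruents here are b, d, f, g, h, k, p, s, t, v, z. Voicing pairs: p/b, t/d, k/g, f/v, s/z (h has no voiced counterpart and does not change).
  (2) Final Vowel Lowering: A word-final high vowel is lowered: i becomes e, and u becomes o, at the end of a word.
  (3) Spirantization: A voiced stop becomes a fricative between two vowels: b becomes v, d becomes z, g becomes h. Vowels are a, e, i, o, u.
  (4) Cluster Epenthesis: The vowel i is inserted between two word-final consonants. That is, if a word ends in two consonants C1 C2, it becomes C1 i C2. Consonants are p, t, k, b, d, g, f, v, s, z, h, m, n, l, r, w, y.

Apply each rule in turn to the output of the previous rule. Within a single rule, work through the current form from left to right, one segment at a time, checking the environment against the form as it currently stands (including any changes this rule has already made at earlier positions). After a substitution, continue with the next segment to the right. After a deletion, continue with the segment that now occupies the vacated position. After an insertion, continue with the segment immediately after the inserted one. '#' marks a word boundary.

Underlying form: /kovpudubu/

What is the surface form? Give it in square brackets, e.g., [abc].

[kovbuzuvo]

(1) Progressive Voicing Assimilation: [kovpudubu] → [kovbudubu]
(2) Final Vowel Lowering: [kovbudubu] → [kovbudubo]
(3) Spirantization: [kovbudubo] → [kovbuzuvo]
(4) Cluster Epenthesis: no change — [kovbuzuvo]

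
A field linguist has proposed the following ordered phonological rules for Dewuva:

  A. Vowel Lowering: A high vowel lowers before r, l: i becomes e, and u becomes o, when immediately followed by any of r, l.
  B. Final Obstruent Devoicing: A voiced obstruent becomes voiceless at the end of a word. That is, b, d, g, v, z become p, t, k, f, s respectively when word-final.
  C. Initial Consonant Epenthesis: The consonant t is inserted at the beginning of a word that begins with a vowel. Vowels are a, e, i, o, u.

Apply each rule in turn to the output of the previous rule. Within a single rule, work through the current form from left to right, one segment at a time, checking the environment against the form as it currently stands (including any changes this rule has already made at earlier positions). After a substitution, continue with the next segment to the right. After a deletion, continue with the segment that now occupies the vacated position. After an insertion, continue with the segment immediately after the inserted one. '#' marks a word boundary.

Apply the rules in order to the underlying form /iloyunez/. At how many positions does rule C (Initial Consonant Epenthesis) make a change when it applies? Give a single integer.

A Vowel Lowering: [iloyunez] → [eloyunez]
B Final Obstruent Devoicing: [eloyunez] → [eloyunes]
C Initial Consonant Epenthesis: [eloyunes] → [teloyunes]
Rule C changed 1 position(s).

1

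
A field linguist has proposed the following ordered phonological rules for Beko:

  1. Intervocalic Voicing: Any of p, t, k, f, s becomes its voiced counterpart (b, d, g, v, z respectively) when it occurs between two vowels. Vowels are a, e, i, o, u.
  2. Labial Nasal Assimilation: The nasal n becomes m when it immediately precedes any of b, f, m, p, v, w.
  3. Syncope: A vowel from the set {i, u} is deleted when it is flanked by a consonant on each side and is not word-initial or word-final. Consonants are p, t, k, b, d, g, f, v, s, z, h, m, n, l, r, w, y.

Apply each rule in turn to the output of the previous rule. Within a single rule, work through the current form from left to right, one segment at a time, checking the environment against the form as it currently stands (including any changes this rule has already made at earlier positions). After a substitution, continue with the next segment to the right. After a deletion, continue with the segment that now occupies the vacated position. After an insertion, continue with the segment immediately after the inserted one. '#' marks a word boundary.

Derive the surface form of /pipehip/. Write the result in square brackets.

1 Intervocalic Voicing: [pipehip] → [pibehip]
2 Labial Nasal Assimilation: no change — [pibehip]
3 Syncope: [pibehip] → [pbehp]

[pbehp]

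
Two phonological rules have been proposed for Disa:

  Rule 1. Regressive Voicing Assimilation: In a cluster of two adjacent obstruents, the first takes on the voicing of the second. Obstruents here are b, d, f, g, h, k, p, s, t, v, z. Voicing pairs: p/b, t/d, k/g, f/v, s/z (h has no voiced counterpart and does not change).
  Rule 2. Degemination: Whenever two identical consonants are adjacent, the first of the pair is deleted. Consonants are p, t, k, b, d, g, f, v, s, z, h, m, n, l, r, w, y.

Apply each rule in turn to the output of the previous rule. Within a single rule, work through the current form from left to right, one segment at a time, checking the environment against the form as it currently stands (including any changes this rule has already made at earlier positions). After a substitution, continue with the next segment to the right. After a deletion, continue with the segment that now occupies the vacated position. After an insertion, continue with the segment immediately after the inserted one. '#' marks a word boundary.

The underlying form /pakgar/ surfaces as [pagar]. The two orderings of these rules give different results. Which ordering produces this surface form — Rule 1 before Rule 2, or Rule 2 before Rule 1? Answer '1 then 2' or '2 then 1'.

1 then 2

Order 1 then 2:
  1 Regressive Voicing Assimilation: [pakgar] → [paggar]
  2 Degemination: [paggar] → [pagar]
  result: [pagar]
Order 2 then 1:
  2 Degemination: no change — [pakgar]
  1 Regressive Voicing Assimilation: [pakgar] → [paggar]
  result: [paggar]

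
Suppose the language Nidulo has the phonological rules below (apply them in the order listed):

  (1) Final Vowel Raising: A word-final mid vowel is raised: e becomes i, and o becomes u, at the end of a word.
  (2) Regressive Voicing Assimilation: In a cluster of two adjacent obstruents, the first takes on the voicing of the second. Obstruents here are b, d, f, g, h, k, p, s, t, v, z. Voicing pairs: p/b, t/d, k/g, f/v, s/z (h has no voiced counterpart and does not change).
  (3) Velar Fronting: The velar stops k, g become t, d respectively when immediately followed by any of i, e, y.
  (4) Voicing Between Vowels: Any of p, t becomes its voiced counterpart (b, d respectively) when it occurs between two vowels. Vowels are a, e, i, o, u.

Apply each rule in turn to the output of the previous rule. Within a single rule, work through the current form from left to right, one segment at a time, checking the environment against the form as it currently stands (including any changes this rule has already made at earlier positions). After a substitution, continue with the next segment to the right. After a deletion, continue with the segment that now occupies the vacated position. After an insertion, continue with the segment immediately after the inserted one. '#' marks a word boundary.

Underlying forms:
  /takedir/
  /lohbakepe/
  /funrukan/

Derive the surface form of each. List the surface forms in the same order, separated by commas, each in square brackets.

/takedir/:
  (1) Final Vowel Raising: no change — [takedir]
  (2) Regressive Voicing Assimilation: no change — [takedir]
  (3) Velar Fronting: [takedir] → [tatedir]
  (4) Voicing Between Vowels: [tatedir] → [tadedir]
/lohbakepe/:
  (1) Final Vowel Raising: [lohbakepe] → [lohbakepi]
  (2) Regressive Voicing Assimilation: no change — [lohbakepi]
  (3) Velar Fronting: [lohbakepi] → [lohbatepi]
  (4) Voicing Between Vowels: [lohbatepi] → [lohbadebi]
/funrukan/:
  (1) Final Vowel Raising: no change — [funrukan]
  (2) Regressive Voicing Assimilation: no change — [funrukan]
  (3) Velar Fronting: no change — [funrukan]
  (4) Voicing Between Vowels: no change — [funrukan]

[tadedir], [lohbadebi], [funrukan]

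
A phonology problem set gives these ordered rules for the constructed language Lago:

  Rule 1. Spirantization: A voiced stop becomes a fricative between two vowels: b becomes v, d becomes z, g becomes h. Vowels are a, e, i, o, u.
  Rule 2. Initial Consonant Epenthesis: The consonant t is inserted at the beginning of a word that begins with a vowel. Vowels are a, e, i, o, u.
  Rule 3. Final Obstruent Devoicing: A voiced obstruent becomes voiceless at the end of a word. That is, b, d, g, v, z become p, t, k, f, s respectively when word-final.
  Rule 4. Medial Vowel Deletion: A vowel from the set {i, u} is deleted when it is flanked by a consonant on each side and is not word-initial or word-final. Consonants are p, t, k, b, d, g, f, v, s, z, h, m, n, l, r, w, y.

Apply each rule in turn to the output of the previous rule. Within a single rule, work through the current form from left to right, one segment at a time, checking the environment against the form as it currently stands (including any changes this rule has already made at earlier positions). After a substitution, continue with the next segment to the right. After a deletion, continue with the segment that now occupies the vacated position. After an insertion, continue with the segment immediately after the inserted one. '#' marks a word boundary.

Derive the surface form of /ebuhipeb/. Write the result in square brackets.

[tevhpep]

Rule 1 Spirantization: [ebuhipeb] → [evuhipeb]
Rule 2 Initial Consonant Epenthesis: [evuhipeb] → [tevuhipeb]
Rule 3 Final Obstruent Devoicing: [tevuhipeb] → [tevuhipep]
Rule 4 Medial Vowel Deletion: [tevuhipep] → [tevhpep]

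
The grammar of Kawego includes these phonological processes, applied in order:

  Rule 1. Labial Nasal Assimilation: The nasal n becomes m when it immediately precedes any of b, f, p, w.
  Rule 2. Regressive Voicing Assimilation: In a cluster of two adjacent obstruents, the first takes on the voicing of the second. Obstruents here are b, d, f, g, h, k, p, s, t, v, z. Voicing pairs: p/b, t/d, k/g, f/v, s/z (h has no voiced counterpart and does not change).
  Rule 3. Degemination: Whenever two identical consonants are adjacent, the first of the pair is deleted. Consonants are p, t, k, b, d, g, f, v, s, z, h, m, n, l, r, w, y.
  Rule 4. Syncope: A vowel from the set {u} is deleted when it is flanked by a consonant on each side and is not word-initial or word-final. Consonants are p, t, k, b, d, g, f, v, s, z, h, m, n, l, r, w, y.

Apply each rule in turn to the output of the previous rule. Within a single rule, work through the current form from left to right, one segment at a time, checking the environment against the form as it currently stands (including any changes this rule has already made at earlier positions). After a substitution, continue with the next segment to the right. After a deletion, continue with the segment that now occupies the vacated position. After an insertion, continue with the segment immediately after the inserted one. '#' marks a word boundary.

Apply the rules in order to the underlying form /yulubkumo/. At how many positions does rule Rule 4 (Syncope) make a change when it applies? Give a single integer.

3

Rule 1 Labial Nasal Assimilation: no change — [yulubkumo]
Rule 2 Regressive Voicing Assimilation: [yulubkumo] → [yulupkumo]
Rule 3 Degemination: no change — [yulupkumo]
Rule 4 Syncope: [yulupkumo] → [ylpkmo]
Rule Rule 4 changed 3 position(s).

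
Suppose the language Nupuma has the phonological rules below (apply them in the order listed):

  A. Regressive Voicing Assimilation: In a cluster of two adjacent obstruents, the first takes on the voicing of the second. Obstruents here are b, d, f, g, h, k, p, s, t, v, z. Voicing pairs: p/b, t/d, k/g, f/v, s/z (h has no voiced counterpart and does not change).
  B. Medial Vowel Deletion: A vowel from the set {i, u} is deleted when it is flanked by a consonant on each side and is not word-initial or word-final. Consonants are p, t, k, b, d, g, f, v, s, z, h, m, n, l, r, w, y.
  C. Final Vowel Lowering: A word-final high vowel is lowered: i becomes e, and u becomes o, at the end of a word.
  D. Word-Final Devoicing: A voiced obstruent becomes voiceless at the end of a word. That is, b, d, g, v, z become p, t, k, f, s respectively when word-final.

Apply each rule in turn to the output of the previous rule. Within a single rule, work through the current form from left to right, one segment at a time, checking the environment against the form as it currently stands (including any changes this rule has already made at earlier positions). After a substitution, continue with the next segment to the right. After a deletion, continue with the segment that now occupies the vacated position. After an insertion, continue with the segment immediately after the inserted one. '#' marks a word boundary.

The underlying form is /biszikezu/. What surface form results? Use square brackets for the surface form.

A Regressive Voicing Assimilation: [biszikezu] → [bizzikezu]
B Medial Vowel Deletion: [bizzikezu] → [bzzkezu]
C Final Vowel Lowering: [bzzkezu] → [bzzkezo]
D Word-Final Devoicing: no change — [bzzkezo]

[bzzkezo]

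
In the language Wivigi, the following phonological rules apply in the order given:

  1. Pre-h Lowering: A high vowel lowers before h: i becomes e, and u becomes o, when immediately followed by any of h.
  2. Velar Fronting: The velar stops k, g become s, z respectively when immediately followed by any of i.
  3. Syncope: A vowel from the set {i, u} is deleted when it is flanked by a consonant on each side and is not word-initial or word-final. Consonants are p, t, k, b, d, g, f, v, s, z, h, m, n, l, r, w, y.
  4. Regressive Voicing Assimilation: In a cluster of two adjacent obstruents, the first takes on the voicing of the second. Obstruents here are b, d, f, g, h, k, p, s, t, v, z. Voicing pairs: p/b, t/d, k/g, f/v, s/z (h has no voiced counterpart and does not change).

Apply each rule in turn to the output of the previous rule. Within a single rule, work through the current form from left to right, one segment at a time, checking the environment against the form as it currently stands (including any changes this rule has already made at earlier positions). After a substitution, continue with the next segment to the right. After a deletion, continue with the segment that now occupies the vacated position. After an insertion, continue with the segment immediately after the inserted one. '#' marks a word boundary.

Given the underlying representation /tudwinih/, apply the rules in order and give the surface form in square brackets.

[ddwneh]

1 Pre-h Lowering: [tudwinih] → [tudwineh]
2 Velar Fronting: no change — [tudwineh]
3 Syncope: [tudwineh] → [tdwneh]
4 Regressive Voicing Assimilation: [tdwneh] → [ddwneh]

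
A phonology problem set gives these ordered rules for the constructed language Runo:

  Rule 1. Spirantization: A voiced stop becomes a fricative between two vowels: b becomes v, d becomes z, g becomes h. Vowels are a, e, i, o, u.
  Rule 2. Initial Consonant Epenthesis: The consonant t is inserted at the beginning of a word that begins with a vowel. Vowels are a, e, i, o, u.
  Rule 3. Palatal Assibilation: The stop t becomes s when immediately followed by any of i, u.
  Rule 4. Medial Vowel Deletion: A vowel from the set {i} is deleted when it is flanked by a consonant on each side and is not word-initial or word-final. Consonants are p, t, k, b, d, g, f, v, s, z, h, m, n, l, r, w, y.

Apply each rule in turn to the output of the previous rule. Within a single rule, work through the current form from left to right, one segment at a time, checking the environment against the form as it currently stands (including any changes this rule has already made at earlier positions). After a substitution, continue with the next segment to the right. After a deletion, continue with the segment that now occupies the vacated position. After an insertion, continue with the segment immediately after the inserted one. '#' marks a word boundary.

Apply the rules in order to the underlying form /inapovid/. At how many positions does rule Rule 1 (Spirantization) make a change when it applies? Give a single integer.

0

Rule 1 Spirantization: no change — [inapovid]
Rule 2 Initial Consonant Epenthesis: [inapovid] → [tinapovid]
Rule 3 Palatal Assibilation: [tinapovid] → [sinapovid]
Rule 4 Medial Vowel Deletion: [sinapovid] → [snapovd]
Rule Rule 1 changed 0 position(s).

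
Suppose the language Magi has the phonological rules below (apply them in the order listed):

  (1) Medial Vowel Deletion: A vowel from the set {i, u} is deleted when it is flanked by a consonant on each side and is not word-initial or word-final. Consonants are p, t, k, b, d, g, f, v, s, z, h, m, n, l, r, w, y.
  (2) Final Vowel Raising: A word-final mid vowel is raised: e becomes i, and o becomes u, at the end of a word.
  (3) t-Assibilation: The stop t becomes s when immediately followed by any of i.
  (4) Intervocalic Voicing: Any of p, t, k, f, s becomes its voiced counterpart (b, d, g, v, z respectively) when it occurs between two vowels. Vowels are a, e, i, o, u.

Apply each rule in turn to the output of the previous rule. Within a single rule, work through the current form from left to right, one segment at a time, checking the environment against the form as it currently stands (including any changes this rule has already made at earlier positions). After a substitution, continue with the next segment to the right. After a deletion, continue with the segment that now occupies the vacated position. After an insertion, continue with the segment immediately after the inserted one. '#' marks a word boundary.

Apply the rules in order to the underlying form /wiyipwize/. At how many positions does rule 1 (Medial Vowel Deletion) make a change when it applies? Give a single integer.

(1) Medial Vowel Deletion: [wiyipwize] → [wypwze]
(2) Final Vowel Raising: [wypwze] → [wypwzi]
(3) t-Assibilation: no change — [wypwzi]
(4) Intervocalic Voicing: no change — [wypwzi]
Rule 1 changed 3 position(s).

3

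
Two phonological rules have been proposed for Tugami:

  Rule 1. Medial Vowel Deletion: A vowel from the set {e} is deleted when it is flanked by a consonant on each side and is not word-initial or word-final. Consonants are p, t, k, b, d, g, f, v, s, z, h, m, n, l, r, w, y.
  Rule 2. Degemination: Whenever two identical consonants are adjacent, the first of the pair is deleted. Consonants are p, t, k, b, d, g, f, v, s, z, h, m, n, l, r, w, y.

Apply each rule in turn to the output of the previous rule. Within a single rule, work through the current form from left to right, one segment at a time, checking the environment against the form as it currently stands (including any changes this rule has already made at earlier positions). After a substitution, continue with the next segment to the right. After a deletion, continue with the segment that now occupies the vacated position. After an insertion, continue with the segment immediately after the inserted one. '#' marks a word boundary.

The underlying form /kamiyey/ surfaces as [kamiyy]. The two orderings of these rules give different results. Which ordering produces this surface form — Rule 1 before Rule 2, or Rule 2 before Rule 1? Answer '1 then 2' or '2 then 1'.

Order 1 then 2:
  1 Medial Vowel Deletion: [kamiyey] → [kamiyy]
  2 Degemination: [kamiyy] → [kamiy]
  result: [kamiy]
Order 2 then 1:
  2 Degemination: no change — [kamiyey]
  1 Medial Vowel Deletion: [kamiyey] → [kamiyy]
  result: [kamiyy]

2 then 1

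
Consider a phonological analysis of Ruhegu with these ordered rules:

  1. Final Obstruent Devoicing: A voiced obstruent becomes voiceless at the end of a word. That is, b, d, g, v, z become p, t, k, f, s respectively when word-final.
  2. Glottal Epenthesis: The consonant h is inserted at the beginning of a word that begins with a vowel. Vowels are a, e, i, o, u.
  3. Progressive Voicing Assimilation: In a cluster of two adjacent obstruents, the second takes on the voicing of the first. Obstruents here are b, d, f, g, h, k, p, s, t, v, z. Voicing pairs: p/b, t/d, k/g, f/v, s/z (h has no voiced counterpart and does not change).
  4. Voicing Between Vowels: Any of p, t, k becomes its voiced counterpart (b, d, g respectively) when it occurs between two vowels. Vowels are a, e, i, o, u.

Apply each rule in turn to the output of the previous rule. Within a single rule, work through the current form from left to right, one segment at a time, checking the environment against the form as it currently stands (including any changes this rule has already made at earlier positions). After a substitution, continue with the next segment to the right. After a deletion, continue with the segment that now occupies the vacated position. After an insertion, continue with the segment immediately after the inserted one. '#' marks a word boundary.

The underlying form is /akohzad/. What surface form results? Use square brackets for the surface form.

1 Final Obstruent Devoicing: [akohzad] → [akohzat]
2 Glottal Epenthesis: [akohzat] → [hakohzat]
3 Progressive Voicing Assimilation: [hakohzat] → [hakohsat]
4 Voicing Between Vowels: [hakohsat] → [hagohsat]

[hagohsat]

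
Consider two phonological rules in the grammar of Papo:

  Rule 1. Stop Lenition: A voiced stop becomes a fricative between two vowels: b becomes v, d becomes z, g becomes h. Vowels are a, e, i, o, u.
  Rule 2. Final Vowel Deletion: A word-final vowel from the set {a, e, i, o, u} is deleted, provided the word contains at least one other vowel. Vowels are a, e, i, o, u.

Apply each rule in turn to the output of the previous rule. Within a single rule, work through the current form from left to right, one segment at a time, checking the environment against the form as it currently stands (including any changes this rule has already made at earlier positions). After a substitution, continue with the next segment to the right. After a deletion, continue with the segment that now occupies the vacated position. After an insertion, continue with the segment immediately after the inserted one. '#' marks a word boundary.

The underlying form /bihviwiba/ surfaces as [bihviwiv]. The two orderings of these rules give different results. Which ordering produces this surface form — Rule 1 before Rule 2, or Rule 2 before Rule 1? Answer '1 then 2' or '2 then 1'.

Order 1 then 2:
  1 Stop Lenition: [bihviwiba] → [bihviwiva]
  2 Final Vowel Deletion: [bihviwiva] → [bihviwiv]
  result: [bihviwiv]
Order 2 then 1:
  2 Final Vowel Deletion: [bihviwiba] → [bihviwib]
  1 Stop Lenition: no change — [bihviwib]
  result: [bihviwib]

1 then 2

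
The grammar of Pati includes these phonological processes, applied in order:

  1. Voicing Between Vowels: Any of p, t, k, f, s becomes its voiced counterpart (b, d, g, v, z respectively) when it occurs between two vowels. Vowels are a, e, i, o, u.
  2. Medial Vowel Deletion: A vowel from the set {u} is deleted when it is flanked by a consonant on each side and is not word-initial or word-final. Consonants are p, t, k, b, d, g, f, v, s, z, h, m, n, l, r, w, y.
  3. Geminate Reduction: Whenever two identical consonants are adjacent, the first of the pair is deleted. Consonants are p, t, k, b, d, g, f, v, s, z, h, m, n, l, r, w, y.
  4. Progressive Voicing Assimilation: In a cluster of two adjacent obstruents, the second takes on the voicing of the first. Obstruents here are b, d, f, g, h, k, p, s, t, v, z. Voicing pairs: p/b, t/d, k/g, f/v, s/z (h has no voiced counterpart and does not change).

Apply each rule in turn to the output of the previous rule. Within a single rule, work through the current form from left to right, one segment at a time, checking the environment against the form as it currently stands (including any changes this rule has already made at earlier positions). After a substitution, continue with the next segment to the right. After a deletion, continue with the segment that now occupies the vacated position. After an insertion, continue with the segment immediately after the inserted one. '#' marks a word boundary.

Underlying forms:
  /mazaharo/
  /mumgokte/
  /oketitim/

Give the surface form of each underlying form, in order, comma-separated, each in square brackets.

/mazaharo/:
  1 Voicing Between Vowels: no change — [mazaharo]
  2 Medial Vowel Deletion: no change — [mazaharo]
  3 Geminate Reduction: no change — [mazaharo]
  4 Progressive Voicing Assimilation: no change — [mazaharo]
/mumgokte/:
  1 Voicing Between Vowels: no change — [mumgokte]
  2 Medial Vowel Deletion: [mumgokte] → [mmgokte]
  3 Geminate Reduction: [mmgokte] → [mgokte]
  4 Progressive Voicing Assimilation: no change — [mgokte]
/oketitim/:
  1 Voicing Between Vowels: [oketitim] → [ogedidim]
  2 Medial Vowel Deletion: no change — [ogedidim]
  3 Geminate Reduction: no change — [ogedidim]
  4 Progressive Voicing Assimilation: no change — [ogedidim]

[mazaharo], [mgokte], [ogedidim]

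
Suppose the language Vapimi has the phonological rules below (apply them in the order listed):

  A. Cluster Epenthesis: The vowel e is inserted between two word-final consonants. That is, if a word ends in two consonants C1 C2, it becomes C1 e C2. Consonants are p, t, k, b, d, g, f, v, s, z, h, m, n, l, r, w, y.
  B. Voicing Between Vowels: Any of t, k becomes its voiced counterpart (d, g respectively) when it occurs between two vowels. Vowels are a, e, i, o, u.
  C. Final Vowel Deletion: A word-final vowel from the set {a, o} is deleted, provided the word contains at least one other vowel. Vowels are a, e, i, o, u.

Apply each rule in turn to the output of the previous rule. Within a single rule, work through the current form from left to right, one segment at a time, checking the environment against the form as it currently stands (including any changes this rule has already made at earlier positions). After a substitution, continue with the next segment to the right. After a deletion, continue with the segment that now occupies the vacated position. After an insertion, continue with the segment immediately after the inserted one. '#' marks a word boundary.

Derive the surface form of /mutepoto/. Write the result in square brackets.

[mudepod]

A Cluster Epenthesis: no change — [mutepoto]
B Voicing Between Vowels: [mutepoto] → [mudepodo]
C Final Vowel Deletion: [mudepodo] → [mudepod]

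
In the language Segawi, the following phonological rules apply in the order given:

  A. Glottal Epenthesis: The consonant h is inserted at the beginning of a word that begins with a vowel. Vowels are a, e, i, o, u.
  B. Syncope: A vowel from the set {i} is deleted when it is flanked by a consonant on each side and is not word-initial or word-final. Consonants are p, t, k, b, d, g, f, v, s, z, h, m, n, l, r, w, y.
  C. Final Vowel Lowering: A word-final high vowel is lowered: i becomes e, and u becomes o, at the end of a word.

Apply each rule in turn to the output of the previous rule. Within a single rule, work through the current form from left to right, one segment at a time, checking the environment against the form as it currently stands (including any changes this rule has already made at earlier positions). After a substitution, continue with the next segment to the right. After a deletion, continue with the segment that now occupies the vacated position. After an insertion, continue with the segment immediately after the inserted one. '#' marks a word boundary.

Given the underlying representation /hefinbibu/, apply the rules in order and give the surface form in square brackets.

A Glottal Epenthesis: no change — [hefinbibu]
B Syncope: [hefinbibu] → [hefnbbu]
C Final Vowel Lowering: [hefnbbu] → [hefnbbo]

[hefnbbo]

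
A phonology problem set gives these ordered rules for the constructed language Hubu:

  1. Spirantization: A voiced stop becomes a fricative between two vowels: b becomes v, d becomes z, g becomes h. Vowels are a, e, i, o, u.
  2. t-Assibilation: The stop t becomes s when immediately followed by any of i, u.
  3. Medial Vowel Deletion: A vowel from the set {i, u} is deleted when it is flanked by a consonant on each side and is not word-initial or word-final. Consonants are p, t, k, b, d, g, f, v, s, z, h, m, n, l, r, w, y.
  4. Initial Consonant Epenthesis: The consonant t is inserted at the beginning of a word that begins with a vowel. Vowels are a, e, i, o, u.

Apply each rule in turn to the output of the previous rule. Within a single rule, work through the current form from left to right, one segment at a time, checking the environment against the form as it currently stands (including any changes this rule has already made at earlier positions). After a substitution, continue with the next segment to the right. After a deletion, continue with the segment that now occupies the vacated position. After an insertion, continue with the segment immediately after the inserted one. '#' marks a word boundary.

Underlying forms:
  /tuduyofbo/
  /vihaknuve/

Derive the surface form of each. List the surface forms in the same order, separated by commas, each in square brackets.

[szyofbo], [vhaknve]

/tuduyofbo/:
  1 Spirantization: [tuduyofbo] → [tuzuyofbo]
  2 t-Assibilation: [tuzuyofbo] → [suzuyofbo]
  3 Medial Vowel Deletion: [suzuyofbo] → [szyofbo]
  4 Initial Consonant Epenthesis: no change — [szyofbo]
/vihaknuve/:
  1 Spirantization: no change — [vihaknuve]
  2 t-Assibilation: no change — [vihaknuve]
  3 Medial Vowel Deletion: [vihaknuve] → [vhaknve]
  4 Initial Consonant Epenthesis: no change — [vhaknve]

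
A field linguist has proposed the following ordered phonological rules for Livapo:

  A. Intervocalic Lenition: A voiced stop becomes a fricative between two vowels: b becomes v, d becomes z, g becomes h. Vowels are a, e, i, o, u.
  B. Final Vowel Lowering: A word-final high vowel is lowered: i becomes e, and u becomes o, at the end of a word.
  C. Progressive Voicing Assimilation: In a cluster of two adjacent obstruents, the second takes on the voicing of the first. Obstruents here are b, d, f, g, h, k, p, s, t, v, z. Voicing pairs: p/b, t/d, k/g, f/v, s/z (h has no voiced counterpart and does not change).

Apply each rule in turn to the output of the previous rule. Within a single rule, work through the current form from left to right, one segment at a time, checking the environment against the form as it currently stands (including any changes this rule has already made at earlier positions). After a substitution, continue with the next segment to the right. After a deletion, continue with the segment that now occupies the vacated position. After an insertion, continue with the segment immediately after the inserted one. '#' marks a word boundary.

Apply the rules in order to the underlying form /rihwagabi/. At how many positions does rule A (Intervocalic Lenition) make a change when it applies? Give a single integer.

A Intervocalic Lenition: [rihwagabi] → [rihwahavi]
B Final Vowel Lowering: [rihwahavi] → [rihwahave]
C Progressive Voicing Assimilation: no change — [rihwahave]
Rule A changed 2 position(s).

2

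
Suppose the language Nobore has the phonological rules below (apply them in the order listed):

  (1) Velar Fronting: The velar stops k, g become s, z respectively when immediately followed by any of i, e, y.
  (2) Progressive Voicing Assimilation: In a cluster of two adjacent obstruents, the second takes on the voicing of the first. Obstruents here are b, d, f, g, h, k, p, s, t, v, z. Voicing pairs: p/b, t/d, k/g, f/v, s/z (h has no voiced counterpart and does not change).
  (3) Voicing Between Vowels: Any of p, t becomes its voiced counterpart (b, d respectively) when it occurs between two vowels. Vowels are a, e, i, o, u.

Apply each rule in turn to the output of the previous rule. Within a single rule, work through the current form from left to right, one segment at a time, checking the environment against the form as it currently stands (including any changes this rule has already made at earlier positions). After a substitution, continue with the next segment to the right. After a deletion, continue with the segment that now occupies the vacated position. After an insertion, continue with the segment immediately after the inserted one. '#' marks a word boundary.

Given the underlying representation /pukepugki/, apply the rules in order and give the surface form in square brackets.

(1) Velar Fronting: [pukepugki] → [pusepugsi]
(2) Progressive Voicing Assimilation: [pusepugsi] → [pusepugzi]
(3) Voicing Between Vowels: [pusepugzi] → [pusebugzi]

[pusebugzi]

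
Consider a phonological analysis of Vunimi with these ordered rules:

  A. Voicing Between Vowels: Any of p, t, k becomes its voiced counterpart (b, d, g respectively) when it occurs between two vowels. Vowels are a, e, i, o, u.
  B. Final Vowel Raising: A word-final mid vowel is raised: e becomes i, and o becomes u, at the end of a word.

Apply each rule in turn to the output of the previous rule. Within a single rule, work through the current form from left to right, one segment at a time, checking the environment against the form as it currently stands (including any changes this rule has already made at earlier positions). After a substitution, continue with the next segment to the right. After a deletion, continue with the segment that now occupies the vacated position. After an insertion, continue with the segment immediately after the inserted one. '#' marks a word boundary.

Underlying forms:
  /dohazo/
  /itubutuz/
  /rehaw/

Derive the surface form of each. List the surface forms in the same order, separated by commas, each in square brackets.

[dohazu], [idubuduz], [rehaw]

/dohazo/:
  A Voicing Between Vowels: no change — [dohazo]
  B Final Vowel Raising: [dohazo] → [dohazu]
/itubutuz/:
  A Voicing Between Vowels: [itubutuz] → [idubuduz]
  B Final Vowel Raising: no change — [idubuduz]
/rehaw/:
  A Voicing Between Vowels: no change — [rehaw]
  B Final Vowel Raising: no change — [rehaw]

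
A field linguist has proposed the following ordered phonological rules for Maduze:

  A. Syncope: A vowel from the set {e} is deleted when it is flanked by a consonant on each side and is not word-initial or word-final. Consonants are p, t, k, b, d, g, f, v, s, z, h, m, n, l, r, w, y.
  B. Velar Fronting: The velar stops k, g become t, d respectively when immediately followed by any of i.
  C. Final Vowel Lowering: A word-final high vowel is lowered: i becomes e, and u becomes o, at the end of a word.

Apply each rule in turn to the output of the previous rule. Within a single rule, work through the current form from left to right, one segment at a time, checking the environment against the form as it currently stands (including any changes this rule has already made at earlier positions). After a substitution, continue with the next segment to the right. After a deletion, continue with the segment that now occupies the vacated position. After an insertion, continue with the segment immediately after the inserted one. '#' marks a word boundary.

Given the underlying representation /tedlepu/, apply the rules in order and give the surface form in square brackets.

A Syncope: [tedlepu] → [tdlpu]
B Velar Fronting: no change — [tdlpu]
C Final Vowel Lowering: [tdlpu] → [tdlpo]

[tdlpo]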